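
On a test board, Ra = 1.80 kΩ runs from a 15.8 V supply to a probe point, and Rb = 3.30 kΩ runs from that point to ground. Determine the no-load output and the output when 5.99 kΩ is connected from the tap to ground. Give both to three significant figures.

Open-circuit: V = 15.8 × 3.30/(1.80 + 3.30) = 10.2 V.
With the load, Rb becomes Rb‖R_L = 2.128 kΩ, so V = 15.8 × 2.128/3.928 = 8.56 V.

Unloaded: 10.2 V; loaded: 8.56 V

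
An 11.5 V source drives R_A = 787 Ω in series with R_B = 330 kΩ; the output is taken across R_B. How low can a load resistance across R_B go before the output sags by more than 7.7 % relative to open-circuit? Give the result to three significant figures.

R_L(min) ≈ 9.41 kΩ

Output resistance R_th = R_A‖R_B = (787 × 330000)/330800 = 785.1 Ω.
The fractional drop is R_th/(R_th + R_L); requiring this ≤ 0.0770 gives R_L ≥ R_th(1/0.0770 − 1) = 785.1 × 11.99 = 9.41 kΩ.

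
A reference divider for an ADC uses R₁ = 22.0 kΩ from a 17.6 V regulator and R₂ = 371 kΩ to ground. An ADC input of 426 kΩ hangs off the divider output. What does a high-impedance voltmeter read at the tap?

V_out ≈ 15.8 V

The load sits in parallel with R₂: R₂‖R_L = (371 × 426) / (371 + 426) = 198.3 kΩ.
V_out = 17.6 × 198.3 / (22.0 + 198.3) = 17.6 × 198.3/220.3 = 15.8 V.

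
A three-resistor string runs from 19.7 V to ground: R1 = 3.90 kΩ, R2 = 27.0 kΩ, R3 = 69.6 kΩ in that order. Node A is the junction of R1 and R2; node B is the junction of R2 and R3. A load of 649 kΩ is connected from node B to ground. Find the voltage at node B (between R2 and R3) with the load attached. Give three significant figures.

V ≈ 13.2 V

At node B, R3 is in parallel with the load: R3‖R_L = 62.86 kΩ.
Below node A the resistance is R2 + (R3‖R_L) = 89.86 kΩ, so V_A = 19.7 × 89.86/93.76 = 18.88 V.
Then V_B = V_A × (R3‖R_L)/(R2 + R3‖R_L) = 18.88 × 62.86/89.86 = 13.2 V.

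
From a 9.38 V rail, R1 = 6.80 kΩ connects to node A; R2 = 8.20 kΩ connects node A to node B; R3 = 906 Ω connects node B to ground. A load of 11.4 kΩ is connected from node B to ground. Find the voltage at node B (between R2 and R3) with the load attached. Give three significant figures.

At node B, R3 is in parallel with the load: R3‖R_L = 839.3 Ω.
Below node A the resistance is R2 + (R3‖R_L) = 9039 Ω, so V_A = 9.38 × 9039/15840 = 5.353 V.
Then V_B = V_A × (R3‖R_L)/(R2 + R3‖R_L) = 5.353 × 839.3/9039 = 0.497 V.

V ≈ 0.497 V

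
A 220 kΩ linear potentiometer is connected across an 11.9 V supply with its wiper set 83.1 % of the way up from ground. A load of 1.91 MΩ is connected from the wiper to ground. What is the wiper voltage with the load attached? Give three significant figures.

The wiper splits the pot into (1−α)R = 37.18 kΩ above and αR = 182.8 kΩ below.
Lower section ‖ load = 166.8 kΩ.
V_wiper = 11.9 × 166.8/(37.18 + 166.8) = 9.73 V.

V ≈ 9.73 V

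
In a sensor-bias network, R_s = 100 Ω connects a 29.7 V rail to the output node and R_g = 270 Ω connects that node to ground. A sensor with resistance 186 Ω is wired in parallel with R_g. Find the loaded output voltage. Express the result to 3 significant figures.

V_out ≈ 15.6 V

The load sits in parallel with R_g: R_g‖R_L = (270 × 186) / (270 + 186) = 110.1 Ω.
V_out = 29.7 × 110.1 / (100 + 110.1) = 29.7 × 110.1/210.1 = 15.6 V.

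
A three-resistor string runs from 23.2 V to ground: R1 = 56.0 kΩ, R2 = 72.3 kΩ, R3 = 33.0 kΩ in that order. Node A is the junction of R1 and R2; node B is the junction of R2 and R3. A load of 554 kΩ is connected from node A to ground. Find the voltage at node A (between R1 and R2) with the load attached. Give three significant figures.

V ≈ 14.2 V

Below node A the series string R2+R3 = 105.3 kΩ sits in parallel with the 554 kΩ load: 88.48 kΩ.
V_A = 23.2 × 88.48/(56.0 + 88.48) = 14.2 V.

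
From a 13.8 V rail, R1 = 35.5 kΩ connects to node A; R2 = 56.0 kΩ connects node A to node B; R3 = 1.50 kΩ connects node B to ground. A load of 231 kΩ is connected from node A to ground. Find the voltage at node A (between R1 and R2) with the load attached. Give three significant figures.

V ≈ 7.79 V

Below node A the series string R2+R3 = 57.50 kΩ sits in parallel with the 231 kΩ load: 46.04 kΩ.
V_A = 13.8 × 46.04/(35.5 + 46.04) = 7.79 V.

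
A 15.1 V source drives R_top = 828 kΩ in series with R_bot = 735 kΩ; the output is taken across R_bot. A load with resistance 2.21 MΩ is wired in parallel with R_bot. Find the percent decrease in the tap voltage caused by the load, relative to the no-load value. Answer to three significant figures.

15.0 %

Unloaded V = 15.1 × 735/1563 = 7.1008 V.
Loaded: R_bot‖R_L = 551.6 kΩ, giving V = 15.1 × 551.6/1380 = 6.0371 V.
Drop = (7.1008 − 6.0371) / 7.1008 = 15.0 %.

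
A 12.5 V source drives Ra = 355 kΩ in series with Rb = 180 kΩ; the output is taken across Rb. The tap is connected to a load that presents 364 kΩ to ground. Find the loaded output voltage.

The load sits in parallel with Rb: Rb‖R_L = (180 × 364) / (180 + 364) = 120.4 kΩ.
V_out = 12.5 × 120.4 / (355 + 120.4) = 12.5 × 120.4/475.4 = 3.17 V.

V_out ≈ 3.17 V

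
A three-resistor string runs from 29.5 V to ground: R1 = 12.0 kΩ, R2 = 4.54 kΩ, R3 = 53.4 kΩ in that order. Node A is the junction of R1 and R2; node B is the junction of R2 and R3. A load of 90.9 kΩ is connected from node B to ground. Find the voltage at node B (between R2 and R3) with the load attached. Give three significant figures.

At node B, R3 is in parallel with the load: R3‖R_L = 33.64 kΩ.
Below node A the resistance is R2 + (R3‖R_L) = 38.18 kΩ, so V_A = 29.5 × 38.18/50.18 = 22.45 V.
Then V_B = V_A × (R3‖R_L)/(R2 + R3‖R_L) = 22.45 × 33.64/38.18 = 19.8 V.

V ≈ 19.8 V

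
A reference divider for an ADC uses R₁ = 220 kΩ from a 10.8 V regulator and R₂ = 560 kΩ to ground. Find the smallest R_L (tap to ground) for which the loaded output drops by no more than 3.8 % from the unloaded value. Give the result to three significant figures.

R_L(min) ≈ 4.00 MΩ

Output resistance R_th = R₁‖R₂ = (220 × 560)/780.0 = 157.9 kΩ.
The fractional drop is R_th/(R_th + R_L); requiring this ≤ 0.0380 gives R_L ≥ R_th(1/0.0380 − 1) = 157.9 × 25.32 = 4.00 MΩ.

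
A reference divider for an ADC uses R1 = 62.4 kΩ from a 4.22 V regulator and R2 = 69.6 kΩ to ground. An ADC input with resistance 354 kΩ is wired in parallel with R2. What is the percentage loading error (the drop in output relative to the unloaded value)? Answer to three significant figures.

8.50 %

Unloaded V = 4.22 × 69.6/132.0 = 2.2251 V.
Loaded: R2‖R_L = 58.16 kΩ, giving V = 4.22 × 58.16/120.6 = 2.0359 V.
Drop = (2.2251 − 2.0359) / 2.2251 = 8.50 %.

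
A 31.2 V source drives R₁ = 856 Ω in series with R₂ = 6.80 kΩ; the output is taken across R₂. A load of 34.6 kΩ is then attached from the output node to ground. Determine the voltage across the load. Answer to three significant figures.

V_out ≈ 27.1 V

The load sits in parallel with R₂: R₂‖R_L = (6800 × 34600) / (6800 + 34600) = 5683 Ω.
V_out = 31.2 × 5683 / (856 + 5683) = 31.2 × 5683/6539 = 27.1 V.
(Unloaded it would have been 27.7 V.)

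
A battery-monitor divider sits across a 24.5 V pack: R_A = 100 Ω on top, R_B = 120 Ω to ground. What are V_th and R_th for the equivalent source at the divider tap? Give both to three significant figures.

V_th = 13.4 V, R_th = 54.5 Ω

V_th is the open-circuit tap voltage: 24.5 × 120/(100 + 120) = 13.4 V.
With the supply zeroed, R_A and R_B appear in parallel from the tap: R_th = R_A‖R_B = (100 × 120)/220.0 = 54.5 Ω.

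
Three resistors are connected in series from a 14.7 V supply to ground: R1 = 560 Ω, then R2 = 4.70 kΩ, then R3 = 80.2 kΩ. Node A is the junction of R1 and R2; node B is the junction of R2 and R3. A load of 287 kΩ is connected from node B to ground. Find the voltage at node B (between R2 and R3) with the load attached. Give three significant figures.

At node B, R3 is in parallel with the load: R3‖R_L = 62680 Ω.
Below node A the resistance is R2 + (R3‖R_L) = 67380 Ω, so V_A = 14.7 × 67380/67940 = 14.58 V.
Then V_B = V_A × (R3‖R_L)/(R2 + R3‖R_L) = 14.58 × 62680/67380 = 13.6 V.

V ≈ 13.6 V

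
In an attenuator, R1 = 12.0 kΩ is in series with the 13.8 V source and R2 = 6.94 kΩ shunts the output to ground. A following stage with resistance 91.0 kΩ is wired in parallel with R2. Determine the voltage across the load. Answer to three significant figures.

The load sits in parallel with R2: R2‖R_L = (6.94 × 91.0) / (6.94 + 91.0) = 6.448 kΩ.
V_out = 13.8 × 6.448 / (12.0 + 6.448) = 13.8 × 6.448/18.45 = 4.82 V.

V_out ≈ 4.82 V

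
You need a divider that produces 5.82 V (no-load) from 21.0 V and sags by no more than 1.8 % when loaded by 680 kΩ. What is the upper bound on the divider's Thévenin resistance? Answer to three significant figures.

R_th ≤ 12.5 kΩ

Loading drop = R_th/(R_th + R_L) ≤ 0.0180, so R_th ≤ R_L · ε/(1−ε) = 680 kΩ × 0.0180/0.9820 = 12.5 kΩ.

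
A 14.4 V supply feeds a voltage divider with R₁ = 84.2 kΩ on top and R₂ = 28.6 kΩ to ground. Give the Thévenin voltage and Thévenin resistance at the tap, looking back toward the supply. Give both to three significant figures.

V_th is the open-circuit tap voltage: 14.4 × 28.6/(84.2 + 28.6) = 3.65 V.
With the supply zeroed, R₁ and R₂ appear in parallel from the tap: R_th = R₁‖R₂ = (84.2 × 28.6)/112.8 = 21.3 kΩ.

V_th = 3.65 V, R_th = 21.3 kΩ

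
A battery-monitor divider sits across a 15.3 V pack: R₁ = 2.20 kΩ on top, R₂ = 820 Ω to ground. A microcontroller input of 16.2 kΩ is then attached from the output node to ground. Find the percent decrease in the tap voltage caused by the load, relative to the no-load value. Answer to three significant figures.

3.56 %

The divider's output (Thévenin) resistance is R₁‖R₂ = 597.4 Ω.
Fractional drop under load = R_th/(R_th + R_L) = 597.4 / (597.4 + 16200) = 0.03556.
So the output falls by 3.56 %.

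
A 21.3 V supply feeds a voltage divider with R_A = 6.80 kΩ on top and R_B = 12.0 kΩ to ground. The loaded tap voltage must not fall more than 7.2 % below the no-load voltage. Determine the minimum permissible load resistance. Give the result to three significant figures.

Output resistance R_th = R_A‖R_B = (6.80 × 12.0)/18.80 = 4.340 kΩ.
The fractional drop is R_th/(R_th + R_L); requiring this ≤ 0.0720 gives R_L ≥ R_th(1/0.0720 − 1) = 4.340 × 12.89 = 55.9 kΩ.

R_L(min) ≈ 55.9 kΩ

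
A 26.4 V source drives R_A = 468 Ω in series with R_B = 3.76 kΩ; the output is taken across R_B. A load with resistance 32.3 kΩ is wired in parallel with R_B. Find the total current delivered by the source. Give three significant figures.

R_B‖R_L = 3368 Ω, so the source sees R_A + R_B‖R_L = 3836 Ω.
I = 26.4 V / 3836 Ω = 6.88 mA.

I ≈ 6.88 mA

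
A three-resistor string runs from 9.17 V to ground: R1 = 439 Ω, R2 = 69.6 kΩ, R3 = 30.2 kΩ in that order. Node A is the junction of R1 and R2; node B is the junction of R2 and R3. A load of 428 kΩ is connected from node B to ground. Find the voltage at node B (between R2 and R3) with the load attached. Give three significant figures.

At node B, R3 is in parallel with the load: R3‖R_L = 28210 Ω.
Below node A the resistance is R2 + (R3‖R_L) = 97810 Ω, so V_A = 9.17 × 97810/98250 = 9.129 V.
Then V_B = V_A × (R3‖R_L)/(R2 + R3‖R_L) = 9.129 × 28210/97810 = 2.63 V.

V ≈ 2.63 V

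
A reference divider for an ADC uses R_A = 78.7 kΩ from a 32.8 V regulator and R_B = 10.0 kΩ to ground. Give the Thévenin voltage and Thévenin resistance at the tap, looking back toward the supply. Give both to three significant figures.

V_th = 3.70 V, R_th = 8.87 kΩ

V_th is the open-circuit tap voltage: 32.8 × 10.0/(78.7 + 10.0) = 3.70 V.
With the supply zeroed, R_A and R_B appear in parallel from the tap: R_th = R_A‖R_B = (78.7 × 10.0)/88.70 = 8.87 kΩ.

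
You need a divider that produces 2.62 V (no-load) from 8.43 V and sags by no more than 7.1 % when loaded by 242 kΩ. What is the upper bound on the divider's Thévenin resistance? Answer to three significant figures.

Loading drop = R_th/(R_th + R_L) ≤ 0.0710, so R_th ≤ R_L · ε/(1−ε) = 242 kΩ × 0.0710/0.9290 = 18.5 kΩ.

R_th ≤ 18.5 kΩ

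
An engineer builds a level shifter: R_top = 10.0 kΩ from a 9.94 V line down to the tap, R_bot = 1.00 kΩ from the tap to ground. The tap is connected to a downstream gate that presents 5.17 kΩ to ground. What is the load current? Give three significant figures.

R_bot‖R_L = 0.8379 kΩ; V_out = 9.94 × 0.8379/10.84 = 0.7685 V.
I_L = V_out / R_L = 0.7685 / 5.17 kΩ = 0.149 mA.

I_L ≈ 0.149 mA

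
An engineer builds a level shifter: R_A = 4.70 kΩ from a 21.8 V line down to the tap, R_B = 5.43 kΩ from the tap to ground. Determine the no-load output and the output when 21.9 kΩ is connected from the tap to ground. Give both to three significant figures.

Open-circuit: V = 21.8 × 5.43/(4.70 + 5.43) = 11.7 V.
With the load, R_B becomes R_B‖R_L = 4.351 kΩ, so V = 21.8 × 4.351/9.051 = 10.5 V.

Unloaded: 11.7 V; loaded: 10.5 V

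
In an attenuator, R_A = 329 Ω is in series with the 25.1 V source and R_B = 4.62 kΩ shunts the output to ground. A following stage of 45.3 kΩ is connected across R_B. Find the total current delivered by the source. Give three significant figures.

I ≈ 5.55 mA

R_B‖R_L = 4192 Ω, so the source sees R_A + R_B‖R_L = 4521 Ω.
I = 25.1 V / 4521 Ω = 5.55 mA.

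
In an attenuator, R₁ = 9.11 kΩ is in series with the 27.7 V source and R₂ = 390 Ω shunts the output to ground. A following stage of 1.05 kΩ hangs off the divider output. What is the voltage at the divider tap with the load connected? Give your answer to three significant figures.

The load sits in parallel with R₂: R₂‖R_L = (390 × 1050) / (390 + 1050) = 284.4 Ω.
V_out = 27.7 × 284.4 / (9110 + 284.4) = 27.7 × 284.4/9394 = 0.839 V.
(Unloaded it would have been 1.14 V.)

V_out ≈ 0.839 V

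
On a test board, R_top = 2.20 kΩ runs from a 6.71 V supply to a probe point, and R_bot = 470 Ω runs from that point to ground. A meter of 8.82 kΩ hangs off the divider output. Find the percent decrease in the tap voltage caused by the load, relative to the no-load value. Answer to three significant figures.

The divider's output (Thévenin) resistance is R_top‖R_bot = 387.3 Ω.
Fractional drop under load = R_th/(R_th + R_L) = 387.3 / (387.3 + 8820) = 0.04206.
So the output falls by 4.21 %.

4.21 %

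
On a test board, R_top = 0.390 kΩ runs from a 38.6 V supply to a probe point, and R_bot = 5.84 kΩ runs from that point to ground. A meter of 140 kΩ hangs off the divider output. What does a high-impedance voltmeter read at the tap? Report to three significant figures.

The load sits in parallel with R_bot: R_bot‖R_L = (5840 × 140000) / (5840 + 140000) = 5606 Ω.
V_out = 38.6 × 5606 / (390 + 5606) = 38.6 × 5606/5996 = 36.1 V.

V_out ≈ 36.1 V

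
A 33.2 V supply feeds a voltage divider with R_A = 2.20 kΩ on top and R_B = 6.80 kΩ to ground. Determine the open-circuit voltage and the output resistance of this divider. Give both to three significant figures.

V_th = 25.1 V, R_th = 1.66 kΩ

V_th is the open-circuit tap voltage: 33.2 × 6.80/(2.20 + 6.80) = 25.1 V.
With the supply zeroed, R_A and R_B appear in parallel from the tap: R_th = R_A‖R_B = (2.20 × 6.80)/9.000 = 1.66 kΩ.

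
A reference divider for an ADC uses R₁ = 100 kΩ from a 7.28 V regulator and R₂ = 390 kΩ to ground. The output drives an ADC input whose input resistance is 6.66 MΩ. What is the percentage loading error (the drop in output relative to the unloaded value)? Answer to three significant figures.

1.18 %

The divider's output (Thévenin) resistance is R₁‖R₂ = 79.59 kΩ.
Fractional drop under load = R_th/(R_th + R_L) = 79.59 / (79.59 + 6660) = 0.01181.
So the output falls by 1.18 %.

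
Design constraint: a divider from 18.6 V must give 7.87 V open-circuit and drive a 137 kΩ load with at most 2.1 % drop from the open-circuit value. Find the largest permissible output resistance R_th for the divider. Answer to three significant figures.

Loading drop = R_th/(R_th + R_L) ≤ 0.0210, so R_th ≤ R_L · ε/(1−ε) = 137 kΩ × 0.0210/0.9790 = 2.94 kΩ.
(Any R1, R2 with R2/(R1+R2) = 0.423 and R1‖R2 ≤ 2.94 kΩ will meet the spec.)

R_th ≤ 2.94 kΩ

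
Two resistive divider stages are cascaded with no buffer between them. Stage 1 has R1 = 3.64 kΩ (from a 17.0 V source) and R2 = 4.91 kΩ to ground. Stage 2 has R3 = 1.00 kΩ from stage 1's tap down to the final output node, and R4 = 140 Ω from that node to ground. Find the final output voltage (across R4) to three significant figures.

V_out ≈ 0.423 V

Stage 2 presents R3+R4 = 1140 Ω as a load on stage 1's tap.
Stage 1's lower leg becomes R2‖(R3+R4) = 925.2 Ω, so V_mid = 17.0 × 925.2/4565 = 3.445 V.
Stage 2 is itself unloaded: V_out = V_mid × R4/(R3+R4) = 3.445 × 140/1140 = 0.423 V.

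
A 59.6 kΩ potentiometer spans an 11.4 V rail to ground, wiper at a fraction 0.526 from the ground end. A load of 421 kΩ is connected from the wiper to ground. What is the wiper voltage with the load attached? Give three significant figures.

The wiper splits the pot into (1−α)R = 28.25 kΩ above and αR = 31.35 kΩ below.
Lower section ‖ load = 29.18 kΩ.
V_wiper = 11.4 × 29.18/(28.25 + 29.18) = 5.79 V.

V ≈ 5.79 V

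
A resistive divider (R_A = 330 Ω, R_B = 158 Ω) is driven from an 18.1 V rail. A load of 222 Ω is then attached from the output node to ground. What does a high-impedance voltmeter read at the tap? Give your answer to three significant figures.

V_out ≈ 3.96 V

The load sits in parallel with R_B: R_B‖R_L = (158 × 222) / (158 + 222) = 92.31 Ω.
V_out = 18.1 × 92.31 / (330 + 92.31) = 18.1 × 92.31/422.3 = 3.96 V.
(Unloaded it would have been 5.86 V.)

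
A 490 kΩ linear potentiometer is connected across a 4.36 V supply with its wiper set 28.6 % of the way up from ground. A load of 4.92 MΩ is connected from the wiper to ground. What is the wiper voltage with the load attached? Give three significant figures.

V ≈ 1.22 V

The wiper splits the pot into (1−α)R = 349.9 kΩ above and αR = 140.1 kΩ below.
Lower section ‖ load = 136.3 kΩ.
V_wiper = 4.36 × 136.3/(349.9 + 136.3) = 1.22 V.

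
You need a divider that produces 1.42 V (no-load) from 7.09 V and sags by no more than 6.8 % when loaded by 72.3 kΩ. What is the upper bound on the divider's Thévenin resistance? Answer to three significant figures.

R_th ≤ 5.28 kΩ

Loading drop = R_th/(R_th + R_L) ≤ 0.0680, so R_th ≤ R_L · ε/(1−ε) = 72.3 kΩ × 0.0680/0.9320 = 5.28 kΩ.
(Any R1, R2 with R2/(R1+R2) = 0.200 and R1‖R2 ≤ 5.28 kΩ will meet the spec.)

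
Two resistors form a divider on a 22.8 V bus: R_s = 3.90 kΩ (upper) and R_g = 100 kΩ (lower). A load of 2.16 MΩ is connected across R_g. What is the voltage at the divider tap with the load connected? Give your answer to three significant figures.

V_out ≈ 21.9 V

The load sits in parallel with R_g: R_g‖R_L = (100 × 2160) / (100 + 2160) = 95.58 kΩ.
V_out = 22.8 × 95.58 / (3.90 + 95.58) = 22.8 × 95.58/99.48 = 21.9 V.
(Unloaded it would have been 21.9 V.)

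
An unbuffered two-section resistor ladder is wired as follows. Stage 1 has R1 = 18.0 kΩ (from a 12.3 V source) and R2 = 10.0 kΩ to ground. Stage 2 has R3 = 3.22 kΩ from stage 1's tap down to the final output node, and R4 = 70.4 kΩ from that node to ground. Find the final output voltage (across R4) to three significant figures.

Stage 2 presents R3+R4 = 73.62 kΩ as a load on stage 1's tap.
Stage 1's lower leg becomes R2‖(R3+R4) = 8.804 kΩ, so V_mid = 12.3 × 8.804/26.80 = 4.040 V.
Stage 2 is itself unloaded: V_out = V_mid × R4/(R3+R4) = 4.040 × 70.4/73.62 = 3.86 V.

V_out ≈ 3.86 V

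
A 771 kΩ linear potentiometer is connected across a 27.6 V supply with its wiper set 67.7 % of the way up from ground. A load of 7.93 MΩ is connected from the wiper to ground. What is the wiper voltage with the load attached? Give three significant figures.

The wiper splits the pot into (1−α)R = 249.0 kΩ above and αR = 522.0 kΩ below.
Lower section ‖ load = 489.7 kΩ.
V_wiper = 27.6 × 489.7/(249.0 + 489.7) = 18.3 V.

V ≈ 18.3 V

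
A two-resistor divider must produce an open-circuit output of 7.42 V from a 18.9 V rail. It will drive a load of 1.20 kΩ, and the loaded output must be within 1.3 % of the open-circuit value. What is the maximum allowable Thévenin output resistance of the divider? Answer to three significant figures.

Loading drop = R_th/(R_th + R_L) ≤ 0.0130, so R_th ≤ R_L · ε/(1−ε) = 1.20 kΩ × 0.0130/0.9870 = 15.8 Ω.
(Any R1, R2 with R2/(R1+R2) = 0.393 and R1‖R2 ≤ 15.8 Ω will meet the spec.)

R_th ≤ 15.8 Ω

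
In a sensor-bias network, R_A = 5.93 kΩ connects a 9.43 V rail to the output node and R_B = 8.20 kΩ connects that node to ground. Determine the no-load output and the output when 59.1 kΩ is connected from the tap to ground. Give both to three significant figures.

Open-circuit: V = 9.43 × 8.20/(5.93 + 8.20) = 5.47 V.
With the load, R_B becomes R_B‖R_L = 7.201 kΩ, so V = 9.43 × 7.201/13.13 = 5.17 V.

Unloaded: 5.47 V; loaded: 5.17 V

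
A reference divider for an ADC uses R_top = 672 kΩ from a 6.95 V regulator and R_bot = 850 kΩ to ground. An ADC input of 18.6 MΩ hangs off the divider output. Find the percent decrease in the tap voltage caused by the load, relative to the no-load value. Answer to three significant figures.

The divider's output (Thévenin) resistance is R_top‖R_bot = 375.3 kΩ.
Fractional drop under load = R_th/(R_th + R_L) = 375.3 / (375.3 + 18600) = 0.01978.
So the output falls by 1.98 %.

1.98 %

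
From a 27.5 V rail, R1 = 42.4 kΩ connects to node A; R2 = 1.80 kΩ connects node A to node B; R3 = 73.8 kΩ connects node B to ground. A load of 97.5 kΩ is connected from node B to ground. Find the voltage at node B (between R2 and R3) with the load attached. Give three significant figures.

V ≈ 13.4 V

At node B, R3 is in parallel with the load: R3‖R_L = 42.01 kΩ.
Below node A the resistance is R2 + (R3‖R_L) = 43.81 kΩ, so V_A = 27.5 × 43.81/86.21 = 13.97 V.
Then V_B = V_A × (R3‖R_L)/(R2 + R3‖R_L) = 13.97 × 42.01/43.81 = 13.4 V.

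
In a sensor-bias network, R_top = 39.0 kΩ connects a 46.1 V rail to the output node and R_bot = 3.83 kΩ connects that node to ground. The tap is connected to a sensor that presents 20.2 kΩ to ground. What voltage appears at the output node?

V_out ≈ 3.52 V

The load sits in parallel with R_bot: R_bot‖R_L = (3.83 × 20.2) / (3.83 + 20.2) = 3.220 kΩ.
V_out = 46.1 × 3.220 / (39.0 + 3.220) = 46.1 × 3.220/42.22 = 3.52 V.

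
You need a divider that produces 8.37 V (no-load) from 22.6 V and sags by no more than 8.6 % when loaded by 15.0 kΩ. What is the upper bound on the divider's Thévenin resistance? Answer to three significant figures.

Loading drop = R_th/(R_th + R_L) ≤ 0.0860, so R_th ≤ R_L · ε/(1−ε) = 15.0 kΩ × 0.0860/0.9140 = 1.41 kΩ.
(Any R1, R2 with R2/(R1+R2) = 0.370 and R1‖R2 ≤ 1.41 kΩ will meet the spec.)

R_th ≤ 1.41 kΩ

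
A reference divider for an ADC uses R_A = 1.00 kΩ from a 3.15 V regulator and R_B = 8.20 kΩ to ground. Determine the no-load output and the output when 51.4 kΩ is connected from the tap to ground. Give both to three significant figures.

Open-circuit: V = 3.15 × 8.20/(1.00 + 8.20) = 2.81 V.
With the load, R_B becomes R_B‖R_L = 7.072 kΩ, so V = 3.15 × 7.072/8.072 = 2.76 V.

Unloaded: 2.81 V; loaded: 2.76 V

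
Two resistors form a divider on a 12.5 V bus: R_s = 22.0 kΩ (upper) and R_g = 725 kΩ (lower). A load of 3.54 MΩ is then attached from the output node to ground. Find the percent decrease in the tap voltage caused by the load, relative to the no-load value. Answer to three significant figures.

0.600 %

The divider's output (Thévenin) resistance is R_s‖R_g = 21.35 kΩ.
Fractional drop under load = R_th/(R_th + R_L) = 21.35 / (21.35 + 3540) = 0.005995.
So the output falls by 0.600 %.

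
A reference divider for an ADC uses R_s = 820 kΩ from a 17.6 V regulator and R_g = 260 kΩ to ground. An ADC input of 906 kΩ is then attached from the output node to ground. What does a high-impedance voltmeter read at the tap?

V_out ≈ 3.48 V

The load sits in parallel with R_g: R_g‖R_L = (260 × 906) / (260 + 906) = 202.0 kΩ.
V_out = 17.6 × 202.0 / (820 + 202.0) = 17.6 × 202.0/1022 = 3.48 V.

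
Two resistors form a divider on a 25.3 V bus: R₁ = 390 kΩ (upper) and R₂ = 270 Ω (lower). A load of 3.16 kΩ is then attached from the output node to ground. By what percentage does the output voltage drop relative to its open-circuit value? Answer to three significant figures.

The divider's output (Thévenin) resistance is R₁‖R₂ = 269.8 Ω.
Fractional drop under load = R_th/(R_th + R_L) = 269.8 / (269.8 + 3160) = 0.07867.
So the output falls by 7.87 %.

7.87 %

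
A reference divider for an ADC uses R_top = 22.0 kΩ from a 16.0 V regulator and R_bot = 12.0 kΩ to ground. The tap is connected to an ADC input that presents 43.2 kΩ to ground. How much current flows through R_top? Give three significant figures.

R_bot‖R_L = 9.391 kΩ, so the source sees R_top + R_bot‖R_L = 31.39 kΩ.
I = 16.0 V / 31.39 kΩ = 0.510 mA.

I ≈ 0.510 mA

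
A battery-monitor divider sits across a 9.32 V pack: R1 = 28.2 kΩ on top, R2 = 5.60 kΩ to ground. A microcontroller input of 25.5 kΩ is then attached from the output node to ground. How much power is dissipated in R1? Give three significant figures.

Total resistance from the source is R1 + (R2‖R_L) = 32.79 kΩ, so I = 9.32/32.79 kΩ = 0.2842 mA.
P = I²·R1 = (0.2842 mA)² × 28.2 kΩ = 2.28 mW.

P ≈ 2.28 mW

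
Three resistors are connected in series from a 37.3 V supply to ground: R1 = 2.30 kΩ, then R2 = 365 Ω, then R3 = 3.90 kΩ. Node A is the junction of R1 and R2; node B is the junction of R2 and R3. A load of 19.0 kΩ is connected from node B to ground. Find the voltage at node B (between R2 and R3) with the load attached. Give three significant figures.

At node B, R3 is in parallel with the load: R3‖R_L = 3236 Ω.
Below node A the resistance is R2 + (R3‖R_L) = 3601 Ω, so V_A = 37.3 × 3601/5901 = 22.76 V.
Then V_B = V_A × (R3‖R_L)/(R2 + R3‖R_L) = 22.76 × 3236/3601 = 20.5 V.

V ≈ 20.5 V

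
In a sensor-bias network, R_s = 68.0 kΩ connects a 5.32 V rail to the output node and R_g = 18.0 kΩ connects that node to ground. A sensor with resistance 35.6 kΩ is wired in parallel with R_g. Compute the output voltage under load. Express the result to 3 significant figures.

The load sits in parallel with R_g: R_g‖R_L = (18.0 × 35.6) / (18.0 + 35.6) = 11.96 kΩ.
V_out = 5.32 × 11.96 / (68.0 + 11.96) = 5.32 × 11.96/79.96 = 0.795 V.

V_out ≈ 0.795 V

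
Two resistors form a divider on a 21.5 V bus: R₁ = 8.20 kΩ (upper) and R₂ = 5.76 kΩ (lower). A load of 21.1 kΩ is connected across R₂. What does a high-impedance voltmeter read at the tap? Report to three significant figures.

The load sits in parallel with R₂: R₂‖R_L = (5.76 × 21.1) / (5.76 + 21.1) = 4.525 kΩ.
V_out = 21.5 × 4.525 / (8.20 + 4.525) = 21.5 × 4.525/12.72 = 7.65 V.
(Unloaded it would have been 8.87 V.)

V_out ≈ 7.65 V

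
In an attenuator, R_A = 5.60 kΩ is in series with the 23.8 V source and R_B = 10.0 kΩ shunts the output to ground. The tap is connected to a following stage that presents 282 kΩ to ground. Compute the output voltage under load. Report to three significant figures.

The load sits in parallel with R_B: R_B‖R_L = (10.0 × 282) / (10.0 + 282) = 9.658 kΩ.
V_out = 23.8 × 9.658 / (5.60 + 9.658) = 23.8 × 9.658/15.26 = 15.1 V.

V_out ≈ 15.1 V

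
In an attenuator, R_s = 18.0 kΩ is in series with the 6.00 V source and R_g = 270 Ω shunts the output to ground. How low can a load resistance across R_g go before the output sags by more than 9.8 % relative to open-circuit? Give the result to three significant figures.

Output resistance R_th = R_s‖R_g = (18000 × 270)/18270 = 266.0 Ω.
The fractional drop is R_th/(R_th + R_L); requiring this ≤ 0.0980 gives R_L ≥ R_th(1/0.0980 − 1) = 266.0 × 9.204 = 2.45 kΩ.

R_L(min) ≈ 2.45 kΩ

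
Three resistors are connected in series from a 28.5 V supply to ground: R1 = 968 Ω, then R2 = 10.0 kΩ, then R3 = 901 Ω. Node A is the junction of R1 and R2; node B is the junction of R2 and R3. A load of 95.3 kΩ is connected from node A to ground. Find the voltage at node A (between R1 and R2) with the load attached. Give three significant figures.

V ≈ 25.9 V

Below node A the series string R2+R3 = 10900 Ω sits in parallel with the 95300 Ω load: 9782 Ω.
V_A = 28.5 × 9782/(968 + 9782) = 25.9 V.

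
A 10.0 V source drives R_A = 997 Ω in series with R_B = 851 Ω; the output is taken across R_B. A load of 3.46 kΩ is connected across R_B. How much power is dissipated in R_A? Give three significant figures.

Total resistance from the source is R_A + (R_B‖R_L) = 1680 Ω, so I = 10.0/1680 Ω = 5.952 mA.
P = I²·R_A = (5.952 mA)² × 997 Ω = 35.3 mW.

P ≈ 35.3 mW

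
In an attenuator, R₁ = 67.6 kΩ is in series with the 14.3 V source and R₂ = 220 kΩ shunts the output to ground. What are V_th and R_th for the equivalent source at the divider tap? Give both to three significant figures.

V_th = 10.9 V, R_th = 51.7 kΩ

V_th is the open-circuit tap voltage: 14.3 × 220/(67.6 + 220) = 10.9 V.
With the supply zeroed, R₁ and R₂ appear in parallel from the tap: R_th = R₁‖R₂ = (67.6 × 220)/287.6 = 51.7 kΩ.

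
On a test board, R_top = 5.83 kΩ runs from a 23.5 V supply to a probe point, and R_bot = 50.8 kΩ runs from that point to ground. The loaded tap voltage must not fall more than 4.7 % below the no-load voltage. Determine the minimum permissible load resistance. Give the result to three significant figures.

R_L(min) ≈ 106 kΩ

Output resistance R_th = R_top‖R_bot = (5.83 × 50.8)/56.63 = 5.230 kΩ.
The fractional drop is R_th/(R_th + R_L); requiring this ≤ 0.0470 gives R_L ≥ R_th(1/0.0470 − 1) = 5.230 × 20.28 = 106 kΩ.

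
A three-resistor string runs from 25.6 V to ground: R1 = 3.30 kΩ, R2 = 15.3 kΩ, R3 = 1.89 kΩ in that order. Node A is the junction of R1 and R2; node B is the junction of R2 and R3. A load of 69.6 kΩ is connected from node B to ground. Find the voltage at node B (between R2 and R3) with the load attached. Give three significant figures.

At node B, R3 is in parallel with the load: R3‖R_L = 1.840 kΩ.
Below node A the resistance is R2 + (R3‖R_L) = 17.14 kΩ, so V_A = 25.6 × 17.14/20.44 = 21.47 V.
Then V_B = V_A × (R3‖R_L)/(R2 + R3‖R_L) = 21.47 × 1.840/17.14 = 2.30 V.

V ≈ 2.30 V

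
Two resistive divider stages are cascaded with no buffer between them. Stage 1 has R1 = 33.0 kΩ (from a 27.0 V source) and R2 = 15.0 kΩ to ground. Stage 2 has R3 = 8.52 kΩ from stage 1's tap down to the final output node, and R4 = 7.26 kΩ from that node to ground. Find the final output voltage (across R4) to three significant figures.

Stage 2 presents R3+R4 = 15.78 kΩ as a load on stage 1's tap.
Stage 1's lower leg becomes R2‖(R3+R4) = 7.690 kΩ, so V_mid = 27.0 × 7.690/40.69 = 5.103 V.
Stage 2 is itself unloaded: V_out = V_mid × R4/(R3+R4) = 5.103 × 7.26/15.78 = 2.35 V.

V_out ≈ 2.35 V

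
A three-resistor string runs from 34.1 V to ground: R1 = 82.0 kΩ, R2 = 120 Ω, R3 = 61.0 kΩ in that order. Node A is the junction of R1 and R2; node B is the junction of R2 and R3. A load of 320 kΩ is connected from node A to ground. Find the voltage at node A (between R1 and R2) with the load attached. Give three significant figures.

Below node A the series string R2+R3 = 61120 Ω sits in parallel with the 320000 Ω load: 51320 Ω.
V_A = 34.1 × 51320/(82000 + 51320) = 13.1 V.

V ≈ 13.1 V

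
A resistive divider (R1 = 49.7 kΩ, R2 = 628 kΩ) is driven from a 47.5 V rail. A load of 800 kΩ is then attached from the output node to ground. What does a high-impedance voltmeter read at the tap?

The load sits in parallel with R2: R2‖R_L = (628 × 800) / (628 + 800) = 351.8 kΩ.
V_out = 47.5 × 351.8 / (49.7 + 351.8) = 47.5 × 351.8/401.5 = 41.6 V.
(Unloaded it would have been 44.0 V.)

V_out ≈ 41.6 V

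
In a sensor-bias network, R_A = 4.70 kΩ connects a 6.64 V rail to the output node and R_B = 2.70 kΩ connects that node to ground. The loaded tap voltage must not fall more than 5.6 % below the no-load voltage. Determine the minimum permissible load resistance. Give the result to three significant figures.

R_L(min) ≈ 28.9 kΩ

Output resistance R_th = R_A‖R_B = (4.70 × 2.70)/7.400 = 1.715 kΩ.
The fractional drop is R_th/(R_th + R_L); requiring this ≤ 0.0560 gives R_L ≥ R_th(1/0.0560 − 1) = 1.715 × 16.86 = 28.9 kΩ.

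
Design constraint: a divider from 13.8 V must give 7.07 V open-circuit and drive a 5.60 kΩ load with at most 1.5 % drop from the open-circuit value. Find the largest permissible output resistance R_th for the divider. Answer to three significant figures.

R_th ≤ 85.3 Ω

Loading drop = R_th/(R_th + R_L) ≤ 0.0150, so R_th ≤ R_L · ε/(1−ε) = 5.60 kΩ × 0.0150/0.9850 = 85.3 Ω.
(Any R1, R2 with R2/(R1+R2) = 0.512 and R1‖R2 ≤ 85.3 Ω will meet the spec.)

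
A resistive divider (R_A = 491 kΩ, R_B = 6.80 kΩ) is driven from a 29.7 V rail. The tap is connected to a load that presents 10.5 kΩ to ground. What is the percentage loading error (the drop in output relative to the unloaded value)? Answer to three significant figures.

39.0 %

The divider's output (Thévenin) resistance is R_A‖R_B = 6.707 kΩ.
Fractional drop under load = R_th/(R_th + R_L) = 6.707 / (6.707 + 10.5) = 0.3898.
So the output falls by 39.0 %.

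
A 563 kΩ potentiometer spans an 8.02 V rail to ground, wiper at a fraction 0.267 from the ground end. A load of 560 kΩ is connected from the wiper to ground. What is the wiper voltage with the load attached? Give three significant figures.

V ≈ 1.79 V

The wiper splits the pot into (1−α)R = 412.7 kΩ above and αR = 150.3 kΩ below.
Lower section ‖ load = 118.5 kΩ.
V_wiper = 8.02 × 118.5/(412.7 + 118.5) = 1.79 V.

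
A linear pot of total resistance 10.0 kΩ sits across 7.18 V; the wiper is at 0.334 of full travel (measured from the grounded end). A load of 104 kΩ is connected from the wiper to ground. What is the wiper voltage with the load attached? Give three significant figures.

The wiper splits the pot into (1−α)R = 6.660 kΩ above and αR = 3.340 kΩ below.
Lower section ‖ load = 3.236 kΩ.
V_wiper = 7.18 × 3.236/(6.660 + 3.236) = 2.35 V.

V ≈ 2.35 V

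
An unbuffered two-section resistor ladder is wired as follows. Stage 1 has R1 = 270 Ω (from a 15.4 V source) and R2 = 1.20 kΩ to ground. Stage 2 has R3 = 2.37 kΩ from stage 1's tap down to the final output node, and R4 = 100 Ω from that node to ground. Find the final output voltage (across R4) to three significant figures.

V_out ≈ 0.467 V

Stage 2 presents R3+R4 = 2470 Ω as a load on stage 1's tap.
Stage 1's lower leg becomes R2‖(R3+R4) = 807.6 Ω, so V_mid = 15.4 × 807.6/1078 = 11.54 V.
Stage 2 is itself unloaded: V_out = V_mid × R4/(R3+R4) = 11.54 × 100/2470 = 0.467 V.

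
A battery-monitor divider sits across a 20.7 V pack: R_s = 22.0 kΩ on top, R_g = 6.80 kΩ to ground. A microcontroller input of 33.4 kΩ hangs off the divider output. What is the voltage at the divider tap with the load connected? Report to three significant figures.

The load sits in parallel with R_g: R_g‖R_L = (6.80 × 33.4) / (6.80 + 33.4) = 5.650 kΩ.
V_out = 20.7 × 5.650 / (22.0 + 5.650) = 20.7 × 5.650/27.65 = 4.23 V.

V_out ≈ 4.23 V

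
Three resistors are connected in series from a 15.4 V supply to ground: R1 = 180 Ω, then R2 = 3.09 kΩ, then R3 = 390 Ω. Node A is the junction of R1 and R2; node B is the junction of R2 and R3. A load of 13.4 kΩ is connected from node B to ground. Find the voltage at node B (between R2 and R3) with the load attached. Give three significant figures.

V ≈ 1.60 V

At node B, R3 is in parallel with the load: R3‖R_L = 379.0 Ω.
Below node A the resistance is R2 + (R3‖R_L) = 3469 Ω, so V_A = 15.4 × 3469/3649 = 14.64 V.
Then V_B = V_A × (R3‖R_L)/(R2 + R3‖R_L) = 14.64 × 379.0/3469 = 1.60 V.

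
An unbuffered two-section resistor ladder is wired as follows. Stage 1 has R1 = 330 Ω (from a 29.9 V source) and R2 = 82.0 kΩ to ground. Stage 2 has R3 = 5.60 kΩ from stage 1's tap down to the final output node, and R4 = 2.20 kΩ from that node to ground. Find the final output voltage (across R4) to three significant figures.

V_out ≈ 8.06 V

Stage 2 presents R3+R4 = 7800 Ω as a load on stage 1's tap.
Stage 1's lower leg becomes R2‖(R3+R4) = 7122 Ω, so V_mid = 29.9 × 7122/7452 = 28.58 V.
Stage 2 is itself unloaded: V_out = V_mid × R4/(R3+R4) = 28.58 × 2200/7800 = 8.06 V.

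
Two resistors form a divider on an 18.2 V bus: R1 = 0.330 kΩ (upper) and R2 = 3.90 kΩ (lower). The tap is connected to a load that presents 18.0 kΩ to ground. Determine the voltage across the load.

V_out ≈ 16.5 V

The load sits in parallel with R2: R2‖R_L = (3900 × 18000) / (3900 + 18000) = 3205 Ω.
V_out = 18.2 × 3205 / (330 + 3205) = 18.2 × 3205/3535 = 16.5 V.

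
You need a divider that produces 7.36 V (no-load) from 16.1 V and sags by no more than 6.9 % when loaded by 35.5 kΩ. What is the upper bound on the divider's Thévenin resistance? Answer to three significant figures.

Loading drop = R_th/(R_th + R_L) ≤ 0.0690, so R_th ≤ R_L · ε/(1−ε) = 35.5 kΩ × 0.0690/0.9310 = 2.63 kΩ.

R_th ≤ 2.63 kΩ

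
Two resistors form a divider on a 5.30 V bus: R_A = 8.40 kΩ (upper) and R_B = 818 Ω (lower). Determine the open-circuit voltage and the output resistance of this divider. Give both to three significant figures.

V_th is the open-circuit tap voltage: 5.30 × 818/(8400 + 818) = 0.470 V.
With the supply zeroed, R_A and R_B appear in parallel from the tap: R_th = R_A‖R_B = (8400 × 818)/9218 = 745 Ω.

V_th = 0.470 V, R_th = 745 Ω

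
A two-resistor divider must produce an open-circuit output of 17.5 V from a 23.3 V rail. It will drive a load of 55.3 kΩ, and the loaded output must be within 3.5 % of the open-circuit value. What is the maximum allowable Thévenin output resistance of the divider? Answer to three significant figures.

Loading drop = R_th/(R_th + R_L) ≤ 0.0350, so R_th ≤ R_L · ε/(1−ε) = 55.3 kΩ × 0.0350/0.9650 = 2.01 kΩ.
(Any R1, R2 with R2/(R1+R2) = 0.751 and R1‖R2 ≤ 2.01 kΩ will meet the spec.)

R_th ≤ 2.01 kΩ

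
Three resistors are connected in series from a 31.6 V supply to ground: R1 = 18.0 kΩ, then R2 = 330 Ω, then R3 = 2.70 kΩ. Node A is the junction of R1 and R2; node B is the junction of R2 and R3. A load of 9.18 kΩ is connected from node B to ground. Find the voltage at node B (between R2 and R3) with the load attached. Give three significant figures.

V ≈ 3.23 V

At node B, R3 is in parallel with the load: R3‖R_L = 2086 Ω.
Below node A the resistance is R2 + (R3‖R_L) = 2416 Ω, so V_A = 31.6 × 2416/20420 = 3.740 V.
Then V_B = V_A × (R3‖R_L)/(R2 + R3‖R_L) = 3.740 × 2086/2416 = 3.23 V.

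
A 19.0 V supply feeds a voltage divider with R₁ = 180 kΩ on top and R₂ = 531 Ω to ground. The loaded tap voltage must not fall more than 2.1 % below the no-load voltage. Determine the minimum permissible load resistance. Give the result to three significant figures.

R_L(min) ≈ 24.7 kΩ

Output resistance R_th = R₁‖R₂ = (180000 × 531)/180500 = 529.4 Ω.
The fractional drop is R_th/(R_th + R_L); requiring this ≤ 0.0210 gives R_L ≥ R_th(1/0.0210 − 1) = 529.4 × 46.62 = 24.7 kΩ.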